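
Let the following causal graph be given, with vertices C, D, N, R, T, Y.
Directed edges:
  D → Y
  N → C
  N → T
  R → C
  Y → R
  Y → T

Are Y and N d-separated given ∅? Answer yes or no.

Yes — Y ⊥ N | ∅.

Bayes-Ball from Y | ∅ reaches {C,D,R,T}.
N ∉ reach(Y|∅) ⇒ Y ⊥ N | ∅.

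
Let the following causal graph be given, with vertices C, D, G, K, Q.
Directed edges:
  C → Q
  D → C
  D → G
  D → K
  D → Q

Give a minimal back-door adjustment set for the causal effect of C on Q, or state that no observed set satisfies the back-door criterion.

desc(C)\{C}={Q}; candidates ⊆ {D,G,K}.
size 0: {}; under {} C still reaches {D,G,K,Q} ∋ Q.
{D}: C⊥Q given {D} in G with C→· removed — back-door holds.

C→Q: minimal back-door set {D}.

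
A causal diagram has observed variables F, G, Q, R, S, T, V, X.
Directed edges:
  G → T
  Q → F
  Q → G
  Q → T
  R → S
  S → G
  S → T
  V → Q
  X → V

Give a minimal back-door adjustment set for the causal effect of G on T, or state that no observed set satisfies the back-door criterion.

desc(G)\{G}={T}; candidates ⊆ {F,Q,R,S,V,X}.
size 0: {}; under {} G still reaches {F,Q,R,S,T,V,X} ∋ T.
size 1: {F}, {Q}, {R} …(+3); under {F} G still reaches {Q,R,S,T,V,X} ∋ T.
{Q,S}: G⊥T given {Q,S} in G with G→· removed — back-door holds.

G→T: minimal back-door set {Q, S}.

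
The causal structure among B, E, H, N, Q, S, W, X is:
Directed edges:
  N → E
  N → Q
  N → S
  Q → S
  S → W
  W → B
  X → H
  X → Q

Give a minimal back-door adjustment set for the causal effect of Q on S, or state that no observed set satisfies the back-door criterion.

Q→S: minimal back-door set {N}.

desc(Q)\{Q}={B,S,W}; candidates ⊆ {E,H,N,X}.
size 0: {}; under {} Q still reaches {B,E,H,N,S,W,X} ∋ S.
{N}: Q⊥S given {N} in G with Q→· removed — back-door holds.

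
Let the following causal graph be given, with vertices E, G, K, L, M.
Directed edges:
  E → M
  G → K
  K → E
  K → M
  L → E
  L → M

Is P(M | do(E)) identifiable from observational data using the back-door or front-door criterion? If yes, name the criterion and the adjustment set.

desc(E)\{E}={M}; candidates ⊆ {G,K,L}.
size 0: {}; under {} E still reaches {G,K,L,M} ∋ M.
size 1: {G}, {K}, {L}; under {G} E still reaches {K,L,M} ∋ M.
{K,L}: E⊥M given {K,L} in G with E→· removed — back-door holds.
P(M|do(E)) = Σ_{K,L} P(M|E,K,L)·P(K,L).

P(M|do(E)): backdoor, adjust for {K, L}.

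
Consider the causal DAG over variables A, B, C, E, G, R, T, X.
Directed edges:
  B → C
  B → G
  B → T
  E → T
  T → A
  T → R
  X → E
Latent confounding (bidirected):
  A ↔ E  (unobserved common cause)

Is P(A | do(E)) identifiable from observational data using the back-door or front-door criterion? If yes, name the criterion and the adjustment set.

desc(E)\{E}={A,R,T}; candidates ⊆ {B,C,G,X}.
E↔A: latent back-door arc(s) into E.
size 0: {}; under {} E still reaches {A,X} ∋ A.
size 1: {B}, {C}, {G} …(+1); under {B} E still reaches {A,X} ∋ A.
size 2: {B,C}, {B,G}, {B,X} …(+3); under {B,C} E still reaches {A,X} ∋ A.
E↔A cannot be blocked by any observed set — no back-door set.
{T}: (i) intercepts every directed E→A path; (ii) no back-door E→{T}; (iii) {E} blocks every back-door {T}→A. Front-door holds.
P(A|do(E)) = Σ_{T} P(T|E) Σ_{E'} P(A|T,E')P(E').

P(A|do(E)): frontdoor, adjust for {T}.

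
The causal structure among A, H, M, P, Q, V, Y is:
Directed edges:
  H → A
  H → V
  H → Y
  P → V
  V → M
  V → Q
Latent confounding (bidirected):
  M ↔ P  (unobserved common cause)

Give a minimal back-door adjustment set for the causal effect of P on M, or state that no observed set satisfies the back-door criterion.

desc(P)\{P}={M,Q,V}; candidates ⊆ {A,H,Y}.
P↔M: latent back-door arc(s) into P.
size 0: {}; under {} P still reaches {M} ∋ M.
size 1: {A}, {H}, {Y}; under {A} P still reaches {M} ∋ M.
size 2: {A,H}, {A,Y}, {H,Y}; under {A,H} P still reaches {M} ∋ M.
P↔M cannot be blocked by any observed set — no back-door set.

P→M: no observed back-door set.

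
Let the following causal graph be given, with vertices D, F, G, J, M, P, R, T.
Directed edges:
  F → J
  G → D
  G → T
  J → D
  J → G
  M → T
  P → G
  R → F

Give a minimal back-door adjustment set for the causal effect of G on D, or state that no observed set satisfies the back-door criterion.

G→D: minimal back-door set {J}.

desc(G)\{G}={D,T}; candidates ⊆ {F,J,M,P,R}.
size 0: {}; under {} G still reaches {D,F,J,P,R} ∋ D.
{J}: G⊥D given {J} in G with G→· removed — back-door holds.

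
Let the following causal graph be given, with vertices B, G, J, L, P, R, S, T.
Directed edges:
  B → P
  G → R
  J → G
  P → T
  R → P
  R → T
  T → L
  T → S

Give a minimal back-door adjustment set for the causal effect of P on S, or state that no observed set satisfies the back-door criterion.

desc(P)\{P}={L,S,T}; candidates ⊆ {B,G,J,R}.
size 0: {}; under {} P still reaches {B,G,J,L,R,S,T} ∋ S.
{R}: P⊥S given {R} in G with P→· removed — back-door holds.

P→S: minimal back-door set {R}.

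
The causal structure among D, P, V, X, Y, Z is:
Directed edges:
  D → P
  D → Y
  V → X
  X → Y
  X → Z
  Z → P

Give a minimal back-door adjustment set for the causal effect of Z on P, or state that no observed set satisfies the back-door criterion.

desc(Z)\{Z}={P}; candidates ⊆ {D,V,X,Y}.
∅: Z⊥P given ∅ in G with Z→· removed — back-door holds.

Z→P: minimal back-door set ∅.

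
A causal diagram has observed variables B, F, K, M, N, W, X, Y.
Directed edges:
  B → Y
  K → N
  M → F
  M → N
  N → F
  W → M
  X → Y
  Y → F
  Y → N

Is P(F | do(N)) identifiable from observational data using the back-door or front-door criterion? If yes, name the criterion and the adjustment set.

P(F|do(N)): backdoor, adjust for {M, Y}.

desc(N)\{N}={F}; candidates ⊆ {B,K,M,W,X,Y}.
size 0: {}; under {} N still reaches {B,F,K,M,W,X,Y} ∋ F.
size 1: {B}, {K}, {M} …(+3); under {B} N still reaches {F,K,M,W,X,Y} ∋ F.
{M,Y}: N⊥F given {M,Y} in G with N→· removed — back-door holds.
P(F|do(N)) = Σ_{M,Y} P(F|N,M,Y)·P(M,Y).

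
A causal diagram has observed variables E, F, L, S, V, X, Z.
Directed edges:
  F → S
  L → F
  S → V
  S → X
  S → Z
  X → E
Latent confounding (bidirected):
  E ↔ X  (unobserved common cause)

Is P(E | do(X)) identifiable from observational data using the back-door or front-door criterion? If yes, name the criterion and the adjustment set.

P(E|do(X)): not identifiable (no BD/FD set).

desc(X)\{X}={E}; candidates ⊆ {F,L,S,V,Z}.
X↔E: latent back-door arc(s) into X.
size 0: {}; under {} X still reaches {E,F,L,S,V,Z} ∋ E.
size 1: {F}, {L}, {S} …(+2); under {F} X still reaches {E,S,V,Z} ∋ E.
size 2: {F,L}, {F,S}, {F,V} …(+7); under {F,L} X still reaches {E,S,V,Z} ∋ E.
X↔E cannot be blocked by any observed set — no back-door set.
No mediator lies on a directed X→…→E path.
Neither criterion identifies P(E|do(X)) in this graph.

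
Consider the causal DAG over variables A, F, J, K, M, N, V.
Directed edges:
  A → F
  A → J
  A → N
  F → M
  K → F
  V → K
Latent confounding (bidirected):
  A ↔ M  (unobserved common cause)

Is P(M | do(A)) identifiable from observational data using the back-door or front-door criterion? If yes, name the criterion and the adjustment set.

P(M|do(A)): frontdoor, adjust for {F}.

desc(A)\{A}={F,J,M,N}; candidates ⊆ {K,V}.
A↔M: latent back-door arc(s) into A.
size 0: {}; under {} A still reaches {M} ∋ M.
size 1: {K}, {V}; under {K} A still reaches {M} ∋ M.
size 2: {K,V}; under {K,V} A still reaches {M} ∋ M.
A↔M cannot be blocked by any observed set — no back-door set.
{F}: (i) intercepts every directed A→M path; (ii) no back-door A→{F}; (iii) {A} blocks every back-door {F}→M. Front-door holds.
P(M|do(A)) = Σ_{F} P(F|A) Σ_{A'} P(M|F,A')P(A').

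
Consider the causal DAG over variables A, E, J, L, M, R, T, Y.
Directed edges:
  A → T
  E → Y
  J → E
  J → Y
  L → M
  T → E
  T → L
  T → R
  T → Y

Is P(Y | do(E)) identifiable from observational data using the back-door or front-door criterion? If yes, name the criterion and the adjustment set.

P(Y|do(E)): backdoor, adjust for {J, T}.

desc(E)\{E}={Y}; candidates ⊆ {A,J,L,M,R,T}.
size 0: {}; under {} E still reaches {A,J,L,M,R,T,Y} ∋ Y.
size 1: {A}, {J}, {L} …(+3); under {A} E still reaches {J,L,M,R,T,Y} ∋ Y.
{J,T}: E⊥Y given {J,T} in G with E→· removed — back-door holds.
P(Y|do(E)) = Σ_{J,T} P(Y|E,J,T)·P(J,T).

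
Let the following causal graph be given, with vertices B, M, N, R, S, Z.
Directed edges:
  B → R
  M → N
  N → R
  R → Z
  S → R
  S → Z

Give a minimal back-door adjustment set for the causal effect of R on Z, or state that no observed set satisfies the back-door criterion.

desc(R)\{R}={Z}; candidates ⊆ {B,M,N,S}.
size 0: {}; under {} R still reaches {B,M,N,S,Z} ∋ Z.
{S}: R⊥Z given {S} in G with R→· removed — back-door holds.

R→Z: minimal back-door set {S}.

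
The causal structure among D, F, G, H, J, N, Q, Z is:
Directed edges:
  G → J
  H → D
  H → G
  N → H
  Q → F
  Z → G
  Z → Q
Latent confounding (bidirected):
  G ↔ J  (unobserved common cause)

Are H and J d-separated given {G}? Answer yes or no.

No — H and J are d-connected given {G}.

Bayes-Ball from H | {G} reaches {D,F,J,N,Q,Z}.
J ∈ reach(H|{G}) ⇒ H ⊥̸ J | {G}.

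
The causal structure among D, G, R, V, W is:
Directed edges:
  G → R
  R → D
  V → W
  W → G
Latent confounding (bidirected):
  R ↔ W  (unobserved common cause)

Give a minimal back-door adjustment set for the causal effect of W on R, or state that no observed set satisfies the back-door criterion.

W→R: no observed back-door set.

desc(W)\{W}={D,G,R}; candidates ⊆ {V}.
W↔R: latent back-door arc(s) into W.
size 0: {}; under {} W still reaches {D,R,V} ∋ R.
size 1: {V}; under {V} W still reaches {D,R} ∋ R.
W↔R cannot be blocked by any observed set — no back-door set.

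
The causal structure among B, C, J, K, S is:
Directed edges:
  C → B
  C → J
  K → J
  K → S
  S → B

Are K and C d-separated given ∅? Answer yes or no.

Bayes-Ball from K | ∅ reaches {B,J,S}.
C ∉ reach(K|∅) ⇒ K ⊥ C | ∅.

Yes — K ⊥ C | ∅.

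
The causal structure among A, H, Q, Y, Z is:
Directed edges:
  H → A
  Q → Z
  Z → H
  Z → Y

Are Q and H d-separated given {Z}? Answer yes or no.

Yes — Q ⊥ H | {Z}.

Bayes-Ball from Q | {Z} reaches ∅.
H ∉ reach(Q|{Z}) ⇒ Q ⊥ H | {Z}.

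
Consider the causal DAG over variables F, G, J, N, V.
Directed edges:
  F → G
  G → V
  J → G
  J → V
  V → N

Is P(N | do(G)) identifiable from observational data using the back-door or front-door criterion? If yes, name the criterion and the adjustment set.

desc(G)\{G}={N,V}; candidates ⊆ {F,J}.
size 0: {}; under {} G still reaches {F,J,N,V} ∋ N.
{J}: G⊥N given {J} in G with G→· removed — back-door holds.
P(N|do(G)) = Σ_{J} P(N|G,J)·P(J).

P(N|do(G)): backdoor, adjust for {J}.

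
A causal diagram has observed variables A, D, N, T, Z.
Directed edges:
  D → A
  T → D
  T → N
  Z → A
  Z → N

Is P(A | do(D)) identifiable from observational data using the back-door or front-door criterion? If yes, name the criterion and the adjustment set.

desc(D)\{D}={A}; candidates ⊆ {N,T,Z}.
∅: D⊥A given ∅ in G with D→· removed — back-door holds.
P(A|do(D)) = P(A|D) — no adjustment needed.

P(A|do(D)): backdoor, adjust for ∅.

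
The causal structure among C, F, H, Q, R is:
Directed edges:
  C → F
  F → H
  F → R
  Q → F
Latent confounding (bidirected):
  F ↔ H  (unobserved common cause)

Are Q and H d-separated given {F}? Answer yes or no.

Bayes-Ball from Q | {F} reaches {C,H}.
H ∈ reach(Q|{F}) ⇒ Q ⊥̸ H | {F}.

No — Q and H are d-connected given {F}.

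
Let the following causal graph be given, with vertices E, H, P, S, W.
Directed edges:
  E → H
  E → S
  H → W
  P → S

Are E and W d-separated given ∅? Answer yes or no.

Bayes-Ball from E | ∅ reaches {H,S,W}.
W ∈ reach(E|∅) ⇒ E ⊥̸ W | ∅.

No — E and W are d-connected given ∅.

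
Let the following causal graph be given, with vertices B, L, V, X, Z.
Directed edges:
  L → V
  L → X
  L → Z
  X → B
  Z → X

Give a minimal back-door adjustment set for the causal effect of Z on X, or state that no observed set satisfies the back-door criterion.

Z→X: minimal back-door set {L}.

desc(Z)\{Z}={B,X}; candidates ⊆ {L,V}.
size 0: {}; under {} Z still reaches {B,L,V,X} ∋ X.
{L}: Z⊥X given {L} in G with Z→· removed — back-door holds.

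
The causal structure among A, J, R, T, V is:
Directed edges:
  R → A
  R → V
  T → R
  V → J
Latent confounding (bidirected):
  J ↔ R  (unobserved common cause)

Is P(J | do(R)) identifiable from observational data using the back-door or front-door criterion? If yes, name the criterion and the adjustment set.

desc(R)\{R}={A,J,V}; candidates ⊆ {T}.
R↔J: latent back-door arc(s) into R.
size 0: {}; under {} R still reaches {J,T} ∋ J.
size 1: {T}; under {T} R still reaches {J} ∋ J.
R↔J cannot be blocked by any observed set — no back-door set.
{V}: (i) intercepts every directed R→J path; (ii) no back-door R→{V}; (iii) {R} blocks every back-door {V}→J. Front-door holds.
P(J|do(R)) = Σ_{V} P(V|R) Σ_{R'} P(J|V,R')P(R').

P(J|do(R)): frontdoor, adjust for {V}.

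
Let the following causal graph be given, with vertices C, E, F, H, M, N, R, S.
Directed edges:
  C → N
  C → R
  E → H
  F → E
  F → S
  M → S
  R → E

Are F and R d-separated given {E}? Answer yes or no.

Bayes-Ball from F | {E} reaches {C,N,R,S}.
R ∈ reach(F|{E}) ⇒ F ⊥̸ R | {E}.

No — F and R are d-connected given {E}.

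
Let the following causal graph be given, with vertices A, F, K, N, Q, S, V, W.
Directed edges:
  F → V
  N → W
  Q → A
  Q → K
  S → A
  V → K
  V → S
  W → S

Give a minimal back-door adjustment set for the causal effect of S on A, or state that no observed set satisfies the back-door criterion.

S→A: minimal back-door set ∅.

desc(S)\{S}={A}; candidates ⊆ {F,K,N,Q,V,W}.
∅: S⊥A given ∅ in G with S→· removed — back-door holds.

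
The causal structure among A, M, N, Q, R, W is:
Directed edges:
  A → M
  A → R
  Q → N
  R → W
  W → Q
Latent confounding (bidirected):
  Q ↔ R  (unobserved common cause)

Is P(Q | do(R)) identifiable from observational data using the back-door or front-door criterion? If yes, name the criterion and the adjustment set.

P(Q|do(R)): frontdoor, adjust for {W}.

desc(R)\{R}={N,Q,W}; candidates ⊆ {A,M}.
R↔Q: latent back-door arc(s) into R.
size 0: {}; under {} R still reaches {A,M,N,Q} ∋ Q.
size 1: {A}, {M}; under {A} R still reaches {N,Q} ∋ Q.
size 2: {A,M}; under {A,M} R still reaches {N,Q} ∋ Q.
R↔Q cannot be blocked by any observed set — no back-door set.
{W}: (i) intercepts every directed R→Q path; (ii) no back-door R→{W}; (iii) {R} blocks every back-door {W}→Q. Front-door holds.
P(Q|do(R)) = Σ_{W} P(W|R) Σ_{R'} P(Q|W,R')P(R').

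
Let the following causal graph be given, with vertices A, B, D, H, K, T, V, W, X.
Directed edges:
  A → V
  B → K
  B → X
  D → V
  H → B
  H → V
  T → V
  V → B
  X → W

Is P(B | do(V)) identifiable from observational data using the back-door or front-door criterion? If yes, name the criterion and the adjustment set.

desc(V)\{V}={B,K,W,X}; candidates ⊆ {A,D,H,T}.
size 0: {}; under {} V still reaches {A,B,D,H,K,T,W,X} ∋ B.
{H}: V⊥B given {H} in G with V→· removed — back-door holds.
P(B|do(V)) = Σ_{H} P(B|V,H)·P(H).

P(B|do(V)): backdoor, adjust for {H}.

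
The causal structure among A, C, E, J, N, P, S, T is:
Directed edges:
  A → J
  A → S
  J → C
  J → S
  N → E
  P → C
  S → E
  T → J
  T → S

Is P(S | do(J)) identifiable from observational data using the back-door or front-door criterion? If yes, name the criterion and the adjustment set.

P(S|do(J)): backdoor, adjust for {A, T}.

desc(J)\{J}={C,E,S}; candidates ⊆ {A,N,P,T}.
size 0: {}; under {} J still reaches {A,E,S,T} ∋ S.
size 1: {A}, {N}, {P} …(+1); under {A} J still reaches {E,S,T} ∋ S.
{A,T}: J⊥S given {A,T} in G with J→· removed — back-door holds.
P(S|do(J)) = Σ_{A,T} P(S|J,A,T)·P(A,T).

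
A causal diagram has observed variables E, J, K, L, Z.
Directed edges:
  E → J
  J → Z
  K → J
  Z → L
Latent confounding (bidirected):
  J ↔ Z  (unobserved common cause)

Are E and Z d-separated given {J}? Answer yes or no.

Bayes-Ball from E | {J} reaches {K,L,Z}.
Z ∈ reach(E|{J}) ⇒ E ⊥̸ Z | {J}.

No — E and Z are d-connected given {J}.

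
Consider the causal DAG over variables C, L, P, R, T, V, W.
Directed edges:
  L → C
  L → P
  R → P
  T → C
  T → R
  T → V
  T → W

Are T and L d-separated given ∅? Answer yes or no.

Bayes-Ball from T | ∅ reaches {C,P,R,V,W}.
L ∉ reach(T|∅) ⇒ T ⊥ L | ∅.

Yes — T ⊥ L | ∅.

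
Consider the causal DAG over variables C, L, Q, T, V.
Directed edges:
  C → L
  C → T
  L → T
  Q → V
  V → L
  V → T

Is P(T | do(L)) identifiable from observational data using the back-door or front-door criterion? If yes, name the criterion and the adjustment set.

desc(L)\{L}={T}; candidates ⊆ {C,Q,V}.
size 0: {}; under {} L still reaches {C,Q,T,V} ∋ T.
size 1: {C}, {Q}, {V}; under {C} L still reaches {Q,T,V} ∋ T.
{C,V}: L⊥T given {C,V} in G with L→· removed — back-door holds.
P(T|do(L)) = Σ_{C,V} P(T|L,C,V)·P(C,V).

P(T|do(L)): backdoor, adjust for {C, V}.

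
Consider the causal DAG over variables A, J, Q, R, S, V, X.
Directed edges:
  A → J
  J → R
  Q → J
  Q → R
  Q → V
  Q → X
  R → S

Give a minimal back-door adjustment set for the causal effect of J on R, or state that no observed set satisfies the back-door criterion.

J→R: minimal back-door set {Q}.

desc(J)\{J}={R,S}; candidates ⊆ {A,Q,V,X}.
size 0: {}; under {} J still reaches {A,Q,R,S,V,X} ∋ R.
{Q}: J⊥R given {Q} in G with J→· removed — back-door holds.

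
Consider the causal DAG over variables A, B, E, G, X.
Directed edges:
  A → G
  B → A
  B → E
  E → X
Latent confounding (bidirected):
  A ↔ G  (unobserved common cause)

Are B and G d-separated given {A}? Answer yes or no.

Bayes-Ball from B | {A} reaches {E,G,X}.
G ∈ reach(B|{A}) ⇒ B ⊥̸ G | {A}.

No — B and G are d-connected given {A}.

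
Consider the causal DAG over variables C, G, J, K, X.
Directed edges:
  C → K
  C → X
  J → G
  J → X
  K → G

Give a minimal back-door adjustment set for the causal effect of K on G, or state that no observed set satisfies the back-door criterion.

K→G: minimal back-door set ∅.

desc(K)\{K}={G}; candidates ⊆ {C,J,X}.
∅: K⊥G given ∅ in G with K→· removed — back-door holds.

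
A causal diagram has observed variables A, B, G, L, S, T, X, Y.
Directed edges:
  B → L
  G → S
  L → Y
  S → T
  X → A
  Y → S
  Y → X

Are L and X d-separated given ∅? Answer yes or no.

Bayes-Ball from L | ∅ reaches {A,B,S,T,X,Y}.
X ∈ reach(L|∅) ⇒ L ⊥̸ X | ∅.

No — L and X are d-connected given ∅.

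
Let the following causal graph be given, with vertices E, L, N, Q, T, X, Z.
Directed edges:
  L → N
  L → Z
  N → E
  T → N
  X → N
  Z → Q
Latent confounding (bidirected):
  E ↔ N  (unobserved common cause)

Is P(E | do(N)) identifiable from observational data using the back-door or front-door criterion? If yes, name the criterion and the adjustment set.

P(E|do(N)): not identifiable (no BD/FD set).

desc(N)\{N}={E}; candidates ⊆ {L,Q,T,X,Z}.
N↔E: latent back-door arc(s) into N.
size 0: {}; under {} N still reaches {E,L,Q,T,X,Z} ∋ E.
size 1: {L}, {Q}, {T} …(+2); under {L} N still reaches {E,T,X} ∋ E.
size 2: {L,Q}, {L,T}, {L,X} …(+7); under {L,Q} N still reaches {E,T,X} ∋ E.
N↔E cannot be blocked by any observed set — no back-door set.
No mediator lies on a directed N→…→E path.
Neither criterion identifies P(E|do(N)) in this graph.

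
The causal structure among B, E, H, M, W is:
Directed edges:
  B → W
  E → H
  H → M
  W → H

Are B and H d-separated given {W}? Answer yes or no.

Bayes-Ball from B | {W} reaches ∅.
H ∉ reach(B|{W}) ⇒ B ⊥ H | {W}.

Yes — B ⊥ H | {W}.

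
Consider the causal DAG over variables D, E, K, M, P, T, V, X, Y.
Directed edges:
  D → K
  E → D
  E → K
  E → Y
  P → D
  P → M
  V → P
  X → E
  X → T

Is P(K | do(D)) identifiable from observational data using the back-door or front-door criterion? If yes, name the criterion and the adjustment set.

desc(D)\{D}={K}; candidates ⊆ {E,M,P,T,V,X,Y}.
size 0: {}; under {} D still reaches {E,K,M,P,T,V,X,Y} ∋ K.
{E}: D⊥K given {E} in G with D→· removed — back-door holds.
P(K|do(D)) = Σ_{E} P(K|D,E)·P(E).

P(K|do(D)): backdoor, adjust for {E}.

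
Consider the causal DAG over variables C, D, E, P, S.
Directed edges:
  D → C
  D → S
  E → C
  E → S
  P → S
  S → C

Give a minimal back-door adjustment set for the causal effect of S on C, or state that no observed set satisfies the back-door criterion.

S→C: minimal back-door set {D, E}.

desc(S)\{S}={C}; candidates ⊆ {D,E,P}.
size 0: {}; under {} S still reaches {C,D,E,P} ∋ C.
size 1: {D}, {E}, {P}; under {D} S still reaches {C,E,P} ∋ C.
{D,E}: S⊥C given {D,E} in G with S→· removed — back-door holds.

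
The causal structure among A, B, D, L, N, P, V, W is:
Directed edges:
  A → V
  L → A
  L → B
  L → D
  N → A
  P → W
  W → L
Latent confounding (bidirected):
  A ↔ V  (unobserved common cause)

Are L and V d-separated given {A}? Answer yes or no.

No — L and V are d-connected given {A}.

Bayes-Ball from L | {A} reaches {B,D,N,P,V,W}.
V ∈ reach(L|{A}) ⇒ L ⊥̸ V | {A}.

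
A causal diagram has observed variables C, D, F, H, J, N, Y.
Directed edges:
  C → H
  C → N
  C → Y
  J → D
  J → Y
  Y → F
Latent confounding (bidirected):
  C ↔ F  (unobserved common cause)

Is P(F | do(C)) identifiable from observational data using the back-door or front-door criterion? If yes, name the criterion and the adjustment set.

P(F|do(C)): frontdoor, adjust for {Y}.

desc(C)\{C}={F,H,N,Y}; candidates ⊆ {D,J}.
C↔F: latent back-door arc(s) into C.
size 0: {}; under {} C still reaches {F} ∋ F.
size 1: {D}, {J}; under {D} C still reaches {F} ∋ F.
size 2: {D,J}; under {D,J} C still reaches {F} ∋ F.
C↔F cannot be blocked by any observed set — no back-door set.
{Y}: (i) intercepts every directed C→F path; (ii) no back-door C→{Y}; (iii) {C} blocks every back-door {Y}→F. Front-door holds.
P(F|do(C)) = Σ_{Y} P(Y|C) Σ_{C'} P(F|Y,C')P(C').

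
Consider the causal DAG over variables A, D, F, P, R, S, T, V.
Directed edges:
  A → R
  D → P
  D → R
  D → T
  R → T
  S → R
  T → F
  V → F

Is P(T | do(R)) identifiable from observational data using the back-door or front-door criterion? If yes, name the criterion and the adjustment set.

P(T|do(R)): backdoor, adjust for {D}.

desc(R)\{R}={F,T}; candidates ⊆ {A,D,P,S,V}.
size 0: {}; under {} R still reaches {A,D,F,P,S,T} ∋ T.
{D}: R⊥T given {D} in G with R→· removed — back-door holds.
P(T|do(R)) = Σ_{D} P(T|R,D)·P(D).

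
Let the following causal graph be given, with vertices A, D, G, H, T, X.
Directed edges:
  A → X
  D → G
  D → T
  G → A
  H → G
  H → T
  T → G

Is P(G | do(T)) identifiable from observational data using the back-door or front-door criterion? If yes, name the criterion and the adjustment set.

desc(T)\{T}={A,G,X}; candidates ⊆ {D,H}.
size 0: {}; under {} T still reaches {A,D,G,H,X} ∋ G.
size 1: {D}, {H}; under {D} T still reaches {A,G,H,X} ∋ G.
{D,H}: T⊥G given {D,H} in G with T→· removed — back-door holds.
P(G|do(T)) = Σ_{D,H} P(G|T,D,H)·P(D,H).

P(G|do(T)): backdoor, adjust for {D, H}.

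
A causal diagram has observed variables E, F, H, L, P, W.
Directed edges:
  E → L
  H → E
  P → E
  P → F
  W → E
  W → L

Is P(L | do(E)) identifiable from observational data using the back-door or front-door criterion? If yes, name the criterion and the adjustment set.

desc(E)\{E}={L}; candidates ⊆ {F,H,P,W}.
size 0: {}; under {} E still reaches {F,H,L,P,W} ∋ L.
{W}: E⊥L given {W} in G with E→· removed — back-door holds.
P(L|do(E)) = Σ_{W} P(L|E,W)·P(W).

P(L|do(E)): backdoor, adjust for {W}.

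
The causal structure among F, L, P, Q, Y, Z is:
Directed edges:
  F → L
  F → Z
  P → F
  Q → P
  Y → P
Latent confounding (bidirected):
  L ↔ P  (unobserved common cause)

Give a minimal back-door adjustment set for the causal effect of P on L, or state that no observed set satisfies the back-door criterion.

P→L: no observed back-door set.

desc(P)\{P}={F,L,Z}; candidates ⊆ {Q,Y}.
P↔L: latent back-door arc(s) into P.
size 0: {}; under {} P still reaches {L,Q,Y} ∋ L.
size 1: {Q}, {Y}; under {Q} P still reaches {L,Y} ∋ L.
size 2: {Q,Y}; under {Q,Y} P still reaches {L} ∋ L.
P↔L cannot be blocked by any observed set — no back-door set.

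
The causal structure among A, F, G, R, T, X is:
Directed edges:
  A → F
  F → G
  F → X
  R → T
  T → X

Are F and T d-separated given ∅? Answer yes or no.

Yes — F ⊥ T | ∅.

Bayes-Ball from F | ∅ reaches {A,G,X}.
T ∉ reach(F|∅) ⇒ F ⊥ T | ∅.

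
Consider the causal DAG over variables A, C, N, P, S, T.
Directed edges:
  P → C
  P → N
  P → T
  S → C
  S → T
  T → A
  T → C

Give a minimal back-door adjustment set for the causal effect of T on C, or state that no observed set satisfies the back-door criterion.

desc(T)\{T}={A,C}; candidates ⊆ {N,P,S}.
size 0: {}; under {} T still reaches {C,N,P,S} ∋ C.
size 1: {N}, {P}, {S}; under {N} T still reaches {C,P,S} ∋ C.
{P,S}: T⊥C given {P,S} in G with T→· removed — back-door holds.

T→C: minimal back-door set {P, S}.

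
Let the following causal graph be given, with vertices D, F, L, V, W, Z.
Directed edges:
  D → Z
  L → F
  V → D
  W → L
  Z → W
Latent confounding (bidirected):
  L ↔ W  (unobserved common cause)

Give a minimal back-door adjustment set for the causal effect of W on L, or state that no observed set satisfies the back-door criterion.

W→L: no observed back-door set.

desc(W)\{W}={F,L}; candidates ⊆ {D,V,Z}.
W↔L: latent back-door arc(s) into W.
size 0: {}; under {} W still reaches {D,F,L,V,Z} ∋ L.
size 1: {D}, {V}, {Z}; under {D} W still reaches {F,L,Z} ∋ L.
size 2: {D,V}, {D,Z}, {V,Z}; under {D,V} W still reaches {F,L,Z} ∋ L.
W↔L cannot be blocked by any observed set — no back-door set.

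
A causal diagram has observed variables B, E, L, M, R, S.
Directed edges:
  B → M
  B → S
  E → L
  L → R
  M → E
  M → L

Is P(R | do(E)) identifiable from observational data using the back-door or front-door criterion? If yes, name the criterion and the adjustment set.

P(R|do(E)): backdoor, adjust for {M}.

desc(E)\{E}={L,R}; candidates ⊆ {B,M,S}.
size 0: {}; under {} E still reaches {B,L,M,R,S} ∋ R.
{M}: E⊥R given {M} in G with E→· removed — back-door holds.
P(R|do(E)) = Σ_{M} P(R|E,M)·P(M).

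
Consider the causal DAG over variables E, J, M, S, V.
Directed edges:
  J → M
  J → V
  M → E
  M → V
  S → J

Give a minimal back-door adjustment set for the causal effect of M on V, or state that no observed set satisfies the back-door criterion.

M→V: minimal back-door set {J}.

desc(M)\{M}={E,V}; candidates ⊆ {J,S}.
size 0: {}; under {} M still reaches {J,S,V} ∋ V.
{J}: M⊥V given {J} in G with M→· removed — back-door holds.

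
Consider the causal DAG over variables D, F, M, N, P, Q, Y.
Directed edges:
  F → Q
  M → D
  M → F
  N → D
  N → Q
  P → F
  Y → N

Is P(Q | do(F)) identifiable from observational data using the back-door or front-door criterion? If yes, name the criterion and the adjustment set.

desc(F)\{F}={Q}; candidates ⊆ {D,M,N,P,Y}.
∅: F⊥Q given ∅ in G with F→· removed — back-door holds.
P(Q|do(F)) = P(Q|F) — no adjustment needed.

P(Q|do(F)): backdoor, adjust for ∅.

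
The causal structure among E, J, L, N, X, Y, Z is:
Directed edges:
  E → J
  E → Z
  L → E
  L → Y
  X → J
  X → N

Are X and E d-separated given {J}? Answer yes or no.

Bayes-Ball from X | {J} reaches {E,L,N,Y,Z}.
E ∈ reach(X|{J}) ⇒ X ⊥̸ E | {J}.

No — X and E are d-connected given {J}.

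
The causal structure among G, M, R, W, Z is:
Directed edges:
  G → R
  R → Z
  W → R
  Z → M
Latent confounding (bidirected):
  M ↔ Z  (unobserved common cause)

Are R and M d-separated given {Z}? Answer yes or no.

No — R and M are d-connected given {Z}.

Bayes-Ball from R | {Z} reaches {G,M,W}.
M ∈ reach(R|{Z}) ⇒ R ⊥̸ M | {Z}.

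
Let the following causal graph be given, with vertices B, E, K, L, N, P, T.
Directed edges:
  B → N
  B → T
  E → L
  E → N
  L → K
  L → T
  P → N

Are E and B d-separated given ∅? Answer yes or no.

Bayes-Ball from E | ∅ reaches {K,L,N,T}.
B ∉ reach(E|∅) ⇒ E ⊥ B | ∅.

Yes — E ⊥ B | ∅.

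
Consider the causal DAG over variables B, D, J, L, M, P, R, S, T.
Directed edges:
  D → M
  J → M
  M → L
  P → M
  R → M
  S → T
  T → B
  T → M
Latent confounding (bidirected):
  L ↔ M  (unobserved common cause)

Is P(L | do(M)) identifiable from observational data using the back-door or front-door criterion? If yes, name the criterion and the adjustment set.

desc(M)\{M}={L}; candidates ⊆ {B,D,J,P,R,S,T}.
M↔L: latent back-door arc(s) into M.
size 0: {}; under {} M still reaches {B,D,J,L,P,R,S,T} ∋ L.
size 1: {B}, {D}, {J} …(+4); under {B} M still reaches {D,J,L,P,R,S,T} ∋ L.
size 2: {B,D}, {B,J}, {B,P} …(+18); under {B,D} M still reaches {J,L,P,R,S,T} ∋ L.
M↔L cannot be blocked by any observed set — no back-door set.
No mediator lies on a directed M→…→L path.
Neither criterion identifies P(L|do(M)) in this graph.

P(L|do(M)): not identifiable (no BD/FD set).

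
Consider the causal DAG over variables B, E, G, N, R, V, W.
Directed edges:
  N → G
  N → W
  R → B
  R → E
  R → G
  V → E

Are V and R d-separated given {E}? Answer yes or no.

No — V and R are d-connected given {E}.

Bayes-Ball from V | {E} reaches {B,G,R}.
R ∈ reach(V|{E}) ⇒ V ⊥̸ R | {E}.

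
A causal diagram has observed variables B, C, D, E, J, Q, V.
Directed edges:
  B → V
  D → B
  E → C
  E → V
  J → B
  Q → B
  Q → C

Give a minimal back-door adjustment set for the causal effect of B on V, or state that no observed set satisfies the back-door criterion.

desc(B)\{B}={V}; candidates ⊆ {C,D,E,J,Q}.
∅: B⊥V given ∅ in G with B→· removed — back-door holds.

B→V: minimal back-door set ∅.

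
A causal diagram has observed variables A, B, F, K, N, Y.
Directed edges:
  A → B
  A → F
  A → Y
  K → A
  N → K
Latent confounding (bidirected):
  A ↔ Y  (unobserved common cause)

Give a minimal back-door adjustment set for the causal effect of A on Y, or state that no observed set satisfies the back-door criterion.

A→Y: no observed back-door set.

desc(A)\{A}={B,F,Y}; candidates ⊆ {K,N}.
A↔Y: latent back-door arc(s) into A.
size 0: {}; under {} A still reaches {K,N,Y} ∋ Y.
size 1: {K}, {N}; under {K} A still reaches {Y} ∋ Y.
size 2: {K,N}; under {K,N} A still reaches {Y} ∋ Y.
A↔Y cannot be blocked by any observed set — no back-door set.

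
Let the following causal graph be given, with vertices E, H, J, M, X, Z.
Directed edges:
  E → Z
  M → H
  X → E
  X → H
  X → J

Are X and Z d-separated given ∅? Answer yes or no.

No — X and Z are d-connected given ∅.

Bayes-Ball from X | ∅ reaches {E,H,J,Z}.
Z ∈ reach(X|∅) ⇒ X ⊥̸ Z | ∅.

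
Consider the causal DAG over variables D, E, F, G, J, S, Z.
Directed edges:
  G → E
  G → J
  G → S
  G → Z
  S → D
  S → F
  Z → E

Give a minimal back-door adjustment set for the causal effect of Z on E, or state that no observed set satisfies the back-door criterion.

desc(Z)\{Z}={E}; candidates ⊆ {D,F,G,J,S}.
size 0: {}; under {} Z still reaches {D,E,F,G,J,S} ∋ E.
{G}: Z⊥E given {G} in G with Z→· removed — back-door holds.

Z→E: minimal back-door set {G}.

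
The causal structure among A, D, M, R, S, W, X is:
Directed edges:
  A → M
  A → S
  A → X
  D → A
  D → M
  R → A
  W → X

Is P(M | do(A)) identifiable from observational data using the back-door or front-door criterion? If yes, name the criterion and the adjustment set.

desc(A)\{A}={M,S,X}; candidates ⊆ {D,R,W}.
size 0: {}; under {} A still reaches {D,M,R} ∋ M.
{D}: A⊥M given {D} in G with A→· removed — back-door holds.
P(M|do(A)) = Σ_{D} P(M|A,D)·P(D).

P(M|do(A)): backdoor, adjust for {D}.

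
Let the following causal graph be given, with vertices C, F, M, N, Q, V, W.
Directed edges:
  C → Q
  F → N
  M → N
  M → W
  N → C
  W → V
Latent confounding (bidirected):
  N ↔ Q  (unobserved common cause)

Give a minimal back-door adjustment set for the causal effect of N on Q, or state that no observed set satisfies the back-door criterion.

N→Q: no observed back-door set.

desc(N)\{N}={C,Q}; candidates ⊆ {F,M,V,W}.
N↔Q: latent back-door arc(s) into N.
size 0: {}; under {} N still reaches {F,M,Q,V,W} ∋ Q.
size 1: {F}, {M}, {V} …(+1); under {F} N still reaches {M,Q,V,W} ∋ Q.
size 2: {F,M}, {F,V}, {F,W} …(+3); under {F,M} N still reaches {Q} ∋ Q.
N↔Q cannot be blocked by any observed set — no back-door set.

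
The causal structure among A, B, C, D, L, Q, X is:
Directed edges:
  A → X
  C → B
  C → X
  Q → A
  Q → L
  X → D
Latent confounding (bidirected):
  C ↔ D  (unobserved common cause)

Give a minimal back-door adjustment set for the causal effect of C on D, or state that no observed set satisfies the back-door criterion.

desc(C)\{C}={B,D,X}; candidates ⊆ {A,L,Q}.
C↔D: latent back-door arc(s) into C.
size 0: {}; under {} C still reaches {D} ∋ D.
size 1: {A}, {L}, {Q}; under {A} C still reaches {D} ∋ D.
size 2: {A,L}, {A,Q}, {L,Q}; under {A,L} C still reaches {D} ∋ D.
C↔D cannot be blocked by any observed set — no back-door set.

C→D: no observed back-door set.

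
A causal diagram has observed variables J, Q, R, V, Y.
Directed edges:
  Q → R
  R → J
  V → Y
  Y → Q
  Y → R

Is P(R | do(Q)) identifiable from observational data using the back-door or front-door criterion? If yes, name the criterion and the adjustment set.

desc(Q)\{Q}={J,R}; candidates ⊆ {V,Y}.
size 0: {}; under {} Q still reaches {J,R,V,Y} ∋ R.
{Y}: Q⊥R given {Y} in G with Q→· removed — back-door holds.
P(R|do(Q)) = Σ_{Y} P(R|Q,Y)·P(Y).

P(R|do(Q)): backdoor, adjust for {Y}.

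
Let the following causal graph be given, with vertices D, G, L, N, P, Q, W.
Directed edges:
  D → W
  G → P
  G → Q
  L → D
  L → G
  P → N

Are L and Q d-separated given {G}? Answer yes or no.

Bayes-Ball from L | {G} reaches {D,W}.
Q ∉ reach(L|{G}) ⇒ L ⊥ Q | {G}.

Yes — L ⊥ Q | {G}.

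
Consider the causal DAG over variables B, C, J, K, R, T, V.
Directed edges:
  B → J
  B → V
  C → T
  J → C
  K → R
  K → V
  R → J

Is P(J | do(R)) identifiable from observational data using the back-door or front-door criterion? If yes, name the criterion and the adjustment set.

desc(R)\{R}={C,J,T}; candidates ⊆ {B,K,V}.
∅: R⊥J given ∅ in G with R→· removed — back-door holds.
P(J|do(R)) = P(J|R) — no adjustment needed.

P(J|do(R)): backdoor, adjust for ∅.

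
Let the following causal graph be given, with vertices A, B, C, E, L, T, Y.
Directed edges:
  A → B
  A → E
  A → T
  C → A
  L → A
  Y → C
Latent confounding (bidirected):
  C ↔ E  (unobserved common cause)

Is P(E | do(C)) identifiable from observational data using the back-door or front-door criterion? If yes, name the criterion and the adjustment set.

desc(C)\{C}={A,B,E,T}; candidates ⊆ {L,Y}.
C↔E: latent back-door arc(s) into C.
size 0: {}; under {} C still reaches {E,Y} ∋ E.
size 1: {L}, {Y}; under {L} C still reaches {E,Y} ∋ E.
size 2: {L,Y}; under {L,Y} C still reaches {E} ∋ E.
C↔E cannot be blocked by any observed set — no back-door set.
{A}: (i) intercepts every directed C→E path; (ii) no back-door C→{A}; (iii) {C} blocks every back-door {A}→E. Front-door holds.
P(E|do(C)) = Σ_{A} P(A|C) Σ_{C'} P(E|A,C')P(C').

P(E|do(C)): frontdoor, adjust for {A}.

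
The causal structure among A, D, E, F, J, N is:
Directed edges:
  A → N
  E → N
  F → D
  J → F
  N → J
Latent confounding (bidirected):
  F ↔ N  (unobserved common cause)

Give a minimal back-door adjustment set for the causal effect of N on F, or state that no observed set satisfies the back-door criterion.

N→F: no observed back-door set.

desc(N)\{N}={D,F,J}; candidates ⊆ {A,E}.
N↔F: latent back-door arc(s) into N.
size 0: {}; under {} N still reaches {A,D,E,F} ∋ F.
size 1: {A}, {E}; under {A} N still reaches {D,E,F} ∋ F.
size 2: {A,E}; under {A,E} N still reaches {D,F} ∋ F.
N↔F cannot be blocked by any observed set — no back-door set.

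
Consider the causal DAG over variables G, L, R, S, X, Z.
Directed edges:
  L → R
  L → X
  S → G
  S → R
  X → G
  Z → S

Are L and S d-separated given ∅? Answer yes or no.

Bayes-Ball from L | ∅ reaches {G,R,X}.
S ∉ reach(L|∅) ⇒ L ⊥ S | ∅.

Yes — L ⊥ S | ∅.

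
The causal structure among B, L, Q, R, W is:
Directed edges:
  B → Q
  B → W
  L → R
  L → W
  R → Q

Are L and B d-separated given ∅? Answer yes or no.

Bayes-Ball from L | ∅ reaches {Q,R,W}.
B ∉ reach(L|∅) ⇒ L ⊥ B | ∅.

Yes — L ⊥ B | ∅.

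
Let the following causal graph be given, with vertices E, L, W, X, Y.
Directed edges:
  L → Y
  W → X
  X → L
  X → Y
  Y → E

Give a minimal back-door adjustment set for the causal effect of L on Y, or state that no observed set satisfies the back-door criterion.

L→Y: minimal back-door set {X}.

desc(L)\{L}={E,Y}; candidates ⊆ {W,X}.
size 0: {}; under {} L still reaches {E,W,X,Y} ∋ Y.
{X}: L⊥Y given {X} in G with L→· removed — back-door holds.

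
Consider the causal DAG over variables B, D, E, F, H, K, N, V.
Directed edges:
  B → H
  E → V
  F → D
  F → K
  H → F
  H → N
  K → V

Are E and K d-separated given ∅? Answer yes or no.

Yes — E ⊥ K | ∅.

Bayes-Ball from E | ∅ reaches {V}.
K ∉ reach(E|∅) ⇒ E ⊥ K | ∅.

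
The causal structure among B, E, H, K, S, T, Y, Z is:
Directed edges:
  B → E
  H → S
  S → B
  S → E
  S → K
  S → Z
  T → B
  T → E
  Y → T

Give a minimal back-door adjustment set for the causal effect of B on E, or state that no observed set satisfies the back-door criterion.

desc(B)\{B}={E}; candidates ⊆ {H,K,S,T,Y,Z}.
size 0: {}; under {} B still reaches {E,H,K,S,T,Y,Z} ∋ E.
size 1: {H}, {K}, {S} …(+3); under {H} B still reaches {E,K,S,T,Y,Z} ∋ E.
{S,T}: B⊥E given {S,T} in G with B→· removed — back-door holds.

B→E: minimal back-door set {S, T}.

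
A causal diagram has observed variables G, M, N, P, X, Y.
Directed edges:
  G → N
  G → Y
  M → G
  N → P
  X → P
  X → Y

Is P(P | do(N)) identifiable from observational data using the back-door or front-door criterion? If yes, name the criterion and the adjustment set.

P(P|do(N)): backdoor, adjust for ∅.

desc(N)\{N}={P}; candidates ⊆ {G,M,X,Y}.
∅: N⊥P given ∅ in G with N→· removed — back-door holds.
P(P|do(N)) = P(P|N) — no adjustment needed.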